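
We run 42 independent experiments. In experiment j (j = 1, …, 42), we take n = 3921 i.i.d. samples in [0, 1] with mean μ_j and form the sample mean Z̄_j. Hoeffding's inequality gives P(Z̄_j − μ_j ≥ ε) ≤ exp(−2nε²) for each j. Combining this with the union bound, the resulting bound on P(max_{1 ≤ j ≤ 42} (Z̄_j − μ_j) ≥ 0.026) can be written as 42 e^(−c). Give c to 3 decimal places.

5.301

Union bound over the 42 events: P(max_{1 ≤ j ≤ 42} (Z̄_j − μ_j) ≥ 0.026) ≤ 42·exp(−2nε²) = 42 exp(−2·3921·0.026²).
So c = 2·3921·0.026² = 5.3012.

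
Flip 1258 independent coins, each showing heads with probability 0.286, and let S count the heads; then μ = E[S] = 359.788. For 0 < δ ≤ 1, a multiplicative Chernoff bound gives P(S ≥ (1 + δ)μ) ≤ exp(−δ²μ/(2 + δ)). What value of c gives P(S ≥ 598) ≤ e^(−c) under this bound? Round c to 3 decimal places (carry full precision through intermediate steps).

Write 598 = (1 + δ)μ, so δ = 598/359.788 − 1 = 0.6620899…
Then the exponent is δ²μ/(2 + δ) = (598 − μ)² / (μ·(2 + δ)) = 59.245842.

59.246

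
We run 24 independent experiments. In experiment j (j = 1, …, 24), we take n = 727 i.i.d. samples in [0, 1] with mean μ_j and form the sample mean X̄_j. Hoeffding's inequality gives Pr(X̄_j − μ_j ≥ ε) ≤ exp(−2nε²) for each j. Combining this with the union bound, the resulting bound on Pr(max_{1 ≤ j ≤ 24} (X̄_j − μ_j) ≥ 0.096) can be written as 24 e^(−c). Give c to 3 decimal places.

Union bound over the 24 events: Pr(max_{1 ≤ j ≤ 24} (X̄_j − μ_j) ≥ 0.096) ≤ 24·exp(−2nε²) = 24 exp(−2·727·0.096²).
So c = 2·727·0.096² = 13.4001.

13.400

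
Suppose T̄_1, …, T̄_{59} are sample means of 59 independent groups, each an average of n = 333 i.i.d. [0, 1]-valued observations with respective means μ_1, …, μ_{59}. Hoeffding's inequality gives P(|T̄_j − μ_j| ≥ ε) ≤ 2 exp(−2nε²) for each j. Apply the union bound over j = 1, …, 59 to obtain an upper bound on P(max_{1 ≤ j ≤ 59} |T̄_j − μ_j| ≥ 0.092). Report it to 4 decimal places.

0.4205

Per-experiment Hoeffding bound: 2·exp(−2·333·0.092²) = 2·exp(−5.63702) = 0.0071269.
Union bound over 59 events: 59·0.0071269 = 0.42049.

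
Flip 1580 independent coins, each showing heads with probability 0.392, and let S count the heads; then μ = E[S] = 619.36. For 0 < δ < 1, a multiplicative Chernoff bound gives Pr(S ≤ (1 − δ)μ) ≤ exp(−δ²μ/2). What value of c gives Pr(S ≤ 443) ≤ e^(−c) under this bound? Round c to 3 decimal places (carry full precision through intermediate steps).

25.109

Write 443 = (1 − δ)μ, so δ = 1 − 443/619.36 = 0.2847455…
Then the exponent is δ²μ/2 = (μ − 443)²/(2μ) = 25.108862.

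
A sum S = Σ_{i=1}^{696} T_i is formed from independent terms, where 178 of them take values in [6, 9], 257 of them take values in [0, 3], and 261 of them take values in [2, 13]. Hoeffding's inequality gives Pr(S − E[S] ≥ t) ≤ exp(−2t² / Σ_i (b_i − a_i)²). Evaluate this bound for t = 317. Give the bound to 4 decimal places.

Σ(b_i − a_i)² = 178·3² + 257·3² + 261·11² = 35496.
Exponent = 2·317² / 35496 = 5.66199.
Bound = exp(−5.66199) = 0.00348.

0.0035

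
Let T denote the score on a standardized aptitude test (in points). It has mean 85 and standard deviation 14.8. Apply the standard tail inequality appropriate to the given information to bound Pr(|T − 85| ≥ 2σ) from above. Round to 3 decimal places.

Mean and variance are known, so Chebyshev's inequality applies.
Chebyshev: Pr(|T − μ| ≥ t) ≤ Var(T)/t².
Var(T) = σ² = 14.8² = 219.04.
t = 2·14.8 = 29.6.
Bound = 219.04 / 876.16 = 0.2500.

0.250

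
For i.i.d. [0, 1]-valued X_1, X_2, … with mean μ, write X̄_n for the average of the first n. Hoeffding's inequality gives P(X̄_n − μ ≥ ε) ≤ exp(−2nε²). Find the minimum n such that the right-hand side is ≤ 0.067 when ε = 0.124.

88

Require exp(−2nε²) ≤ 0.067, i.e. 2nε² ≥ ln(1/0.067) = 2.703063.
So n ≥ 2.703063 / (2·0.124²) = 87.899.
The smallest integer n is 88.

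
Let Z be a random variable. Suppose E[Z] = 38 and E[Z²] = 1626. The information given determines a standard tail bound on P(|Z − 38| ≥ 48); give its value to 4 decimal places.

The first two moments determine the variance, so Chebyshev's inequality is the sharpest standard bound available.
Var(Z) = E[Z²] − (E[Z])² = 1626 − 1444 = 182.
Chebyshev's inequality: P(|Z − μ| ≥ t) ≤ Var(Z)/t² = 182/2304 = 0.0790.

0.0790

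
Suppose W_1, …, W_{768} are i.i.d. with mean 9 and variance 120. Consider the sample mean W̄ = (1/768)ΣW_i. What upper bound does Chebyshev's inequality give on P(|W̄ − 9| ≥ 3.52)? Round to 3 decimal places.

0.013

Var(W̄) = Var(W_i)/n = 120/768 = 0.15625.
Chebyshev: P(|W̄ − 9| ≥ 3.52) ≤ Var(W̄)/(3.52)² = 120/(768·3.52²) = 0.0126.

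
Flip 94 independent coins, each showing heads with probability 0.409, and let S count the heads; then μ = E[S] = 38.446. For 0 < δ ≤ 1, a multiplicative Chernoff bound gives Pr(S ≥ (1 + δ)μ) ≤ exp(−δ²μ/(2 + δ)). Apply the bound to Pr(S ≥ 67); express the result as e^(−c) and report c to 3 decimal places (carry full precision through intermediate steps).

7.732

Write 67 = (1 + δ)μ, so δ = 67/38.446 − 1 = 0.7427041…
Then the exponent is δ²μ/(2 + δ) = (67 − μ)² / (μ·(2 + δ)) = 7.732213.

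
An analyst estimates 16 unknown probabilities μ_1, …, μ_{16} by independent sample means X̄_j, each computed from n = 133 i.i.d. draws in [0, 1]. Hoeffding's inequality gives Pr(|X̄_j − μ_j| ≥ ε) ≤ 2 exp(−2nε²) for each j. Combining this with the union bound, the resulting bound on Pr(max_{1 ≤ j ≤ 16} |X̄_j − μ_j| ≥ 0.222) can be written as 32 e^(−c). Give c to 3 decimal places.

Union bound over the 16 events: Pr(max_{1 ≤ j ≤ 16} |X̄_j − μ_j| ≥ 0.222) ≤ 16·2·exp(−2nε²) = 32 exp(−2·133·0.222²).
So c = 2·133·0.222² = 13.1095.

13.110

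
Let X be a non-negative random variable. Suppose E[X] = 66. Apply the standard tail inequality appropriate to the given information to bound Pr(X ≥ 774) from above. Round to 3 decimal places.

0.085

Only the mean of a non-negative variable is known, so Markov's inequality is the applicable tail bound.
Markov's inequality: for a non-negative random variable, Pr(X ≥ a) ≤ E[X]/a.
Here E[X] = 66 and a = 774, so the bound is 66/774 = 0.0853.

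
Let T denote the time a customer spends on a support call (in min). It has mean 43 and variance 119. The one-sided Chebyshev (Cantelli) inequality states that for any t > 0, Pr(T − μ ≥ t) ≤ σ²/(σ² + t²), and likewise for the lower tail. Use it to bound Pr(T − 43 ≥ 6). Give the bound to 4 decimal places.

Here σ² = 119 and t = 6, so σ² + t² = 155.
Cantelli's bound: 119/155 = 0.7677.

0.7677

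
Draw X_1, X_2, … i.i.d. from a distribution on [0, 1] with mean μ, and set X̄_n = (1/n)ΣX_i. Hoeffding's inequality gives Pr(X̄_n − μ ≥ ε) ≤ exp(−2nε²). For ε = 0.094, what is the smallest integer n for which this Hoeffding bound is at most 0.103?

129

Require exp(−2nε²) ≤ 0.103, i.e. 2nε² ≥ ln(1/0.103) = 2.273026.
So n ≥ 2.273026 / (2·0.094²) = 128.623.
The smallest integer n is 129.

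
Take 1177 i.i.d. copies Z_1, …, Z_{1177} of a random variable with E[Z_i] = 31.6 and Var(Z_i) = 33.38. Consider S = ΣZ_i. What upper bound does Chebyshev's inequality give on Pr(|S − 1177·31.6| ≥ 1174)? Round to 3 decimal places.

Var(S) = n·Var(Z_i) = 1177·33.38 = 39288.26.
Chebyshev: Pr(|S − 1177·31.6| ≥ 1174) ≤ Var(S)/1174² = 39288.26/1378276 = 0.0285.

0.029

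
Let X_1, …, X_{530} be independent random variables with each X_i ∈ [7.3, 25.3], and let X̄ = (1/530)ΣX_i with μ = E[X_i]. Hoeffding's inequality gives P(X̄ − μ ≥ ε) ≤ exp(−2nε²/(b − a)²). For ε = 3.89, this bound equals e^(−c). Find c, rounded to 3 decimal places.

49.506

c = 2nε²/(b − a)² = 2·530·3.89² / 18² = 49.5063.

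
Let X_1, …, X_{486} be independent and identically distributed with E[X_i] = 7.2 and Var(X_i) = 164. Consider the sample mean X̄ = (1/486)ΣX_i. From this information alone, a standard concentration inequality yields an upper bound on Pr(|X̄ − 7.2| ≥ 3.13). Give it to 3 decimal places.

With mean and variance of each term known, Chebyshev's inequality bounds the deviation of the sum (or sample mean).
Var(X̄) = Var(X_i)/n = 164/486 = 0.33745.
Chebyshev: Pr(|X̄ − 7.2| ≥ 3.13) ≤ Var(X̄)/(3.13)² = 164/(486·3.13²) = 0.0344.

0.034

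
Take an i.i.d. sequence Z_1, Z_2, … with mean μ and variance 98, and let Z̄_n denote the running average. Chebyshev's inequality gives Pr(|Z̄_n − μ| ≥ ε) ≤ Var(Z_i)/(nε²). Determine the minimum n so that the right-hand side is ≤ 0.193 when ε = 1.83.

Require 98/(n·1.83²) ≤ 0.193, i.e. n ≥ 98/(0.193·1.83²) = 151.624.
The smallest integer n is 152.

152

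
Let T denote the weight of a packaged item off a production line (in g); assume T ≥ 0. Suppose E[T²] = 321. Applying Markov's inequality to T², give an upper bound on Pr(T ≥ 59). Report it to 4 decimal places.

Since T ≥ 0, the event {T ≥ 59} is the same as {T² ≥ 3481}.
Markov's inequality applied to T² gives Pr(T² ≥ 3481) ≤ E[T²]/3481 = 321/3481 = 0.0922.

0.0922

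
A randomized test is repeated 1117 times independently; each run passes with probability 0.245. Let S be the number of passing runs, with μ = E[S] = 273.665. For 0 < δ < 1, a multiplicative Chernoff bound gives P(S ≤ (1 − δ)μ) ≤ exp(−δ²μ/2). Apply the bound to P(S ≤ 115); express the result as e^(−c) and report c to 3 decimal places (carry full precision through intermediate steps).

45.995

Write 115 = (1 − δ)μ, so δ = 1 − 115/273.665 = 0.5797782…
Then the exponent is δ²μ/2 = (μ − 115)²/(2μ) = 45.995254.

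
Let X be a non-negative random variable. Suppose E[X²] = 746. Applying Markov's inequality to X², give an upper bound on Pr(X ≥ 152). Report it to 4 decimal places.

0.0323

Since X ≥ 0, the event {X ≥ 152} is the same as {X² ≥ 23104}.
Markov's inequality applied to X² gives Pr(X² ≥ 23104) ≤ E[X²]/23104 = 746/23104 = 0.0323.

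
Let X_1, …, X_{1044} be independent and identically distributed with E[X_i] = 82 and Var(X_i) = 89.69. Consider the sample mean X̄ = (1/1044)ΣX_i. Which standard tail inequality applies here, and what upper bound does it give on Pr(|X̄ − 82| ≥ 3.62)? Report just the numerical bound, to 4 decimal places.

0.0066

With mean and variance of each term known, Chebyshev's inequality bounds the deviation of the sum (or sample mean).
Var(X̄) = Var(X_i)/n = 89.69/1044 = 0.08591.
Chebyshev: Pr(|X̄ − 82| ≥ 3.62) ≤ Var(X̄)/(3.62)² = 89.69/(1044·3.62²) = 0.0066.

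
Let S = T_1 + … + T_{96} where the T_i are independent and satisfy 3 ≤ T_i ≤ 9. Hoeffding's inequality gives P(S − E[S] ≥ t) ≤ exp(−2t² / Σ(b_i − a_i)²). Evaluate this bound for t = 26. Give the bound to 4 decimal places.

Σ(b_i − a_i)² = 96·(6)² = 3456.
Exponent = 2·26²/3456 = 0.3912.
Bound = exp(−0.3912) = 0.67624.

0.6762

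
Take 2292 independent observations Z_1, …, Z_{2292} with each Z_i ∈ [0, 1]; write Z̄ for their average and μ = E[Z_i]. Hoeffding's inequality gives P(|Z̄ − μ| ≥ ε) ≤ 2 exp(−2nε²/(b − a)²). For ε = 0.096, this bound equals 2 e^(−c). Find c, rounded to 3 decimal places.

c = 2nε²/(b − a)² = 2·2292·0.096² / 1² = 42.2461.

42.246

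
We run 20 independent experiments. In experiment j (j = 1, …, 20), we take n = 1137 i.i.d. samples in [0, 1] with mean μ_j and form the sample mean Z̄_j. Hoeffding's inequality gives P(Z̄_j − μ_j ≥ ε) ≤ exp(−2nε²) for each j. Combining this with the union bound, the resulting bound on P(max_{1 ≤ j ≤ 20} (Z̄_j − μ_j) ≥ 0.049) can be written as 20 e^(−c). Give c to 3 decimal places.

5.460

Union bound over the 20 events: P(max_{1 ≤ j ≤ 20} (Z̄_j − μ_j) ≥ 0.049) ≤ 20·exp(−2nε²) = 20 exp(−2·1137·0.049²).
So c = 2·1137·0.049² = 5.4599.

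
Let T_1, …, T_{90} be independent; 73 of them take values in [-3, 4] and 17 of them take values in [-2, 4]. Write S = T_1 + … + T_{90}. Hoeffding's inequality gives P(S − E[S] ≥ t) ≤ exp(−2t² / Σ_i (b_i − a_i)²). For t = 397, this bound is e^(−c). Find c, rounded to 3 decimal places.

75.249

Σ(b_i − a_i)² = 73·7² + 17·6² = 4189.
c = 2t² / 4189 = 2·397² / 4189 = 75.2490.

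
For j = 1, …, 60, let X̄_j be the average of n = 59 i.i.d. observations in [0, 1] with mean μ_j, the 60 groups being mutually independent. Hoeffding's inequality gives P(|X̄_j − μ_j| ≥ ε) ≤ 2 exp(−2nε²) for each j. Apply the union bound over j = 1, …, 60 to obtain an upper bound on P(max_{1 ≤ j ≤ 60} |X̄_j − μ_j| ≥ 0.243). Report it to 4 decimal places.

Per-experiment Hoeffding bound: 2·exp(−2·59·0.243²) = 2·exp(−6.96778) = 0.0018835.
Union bound over 60 events: 60·0.0018835 = 0.11301.

0.1130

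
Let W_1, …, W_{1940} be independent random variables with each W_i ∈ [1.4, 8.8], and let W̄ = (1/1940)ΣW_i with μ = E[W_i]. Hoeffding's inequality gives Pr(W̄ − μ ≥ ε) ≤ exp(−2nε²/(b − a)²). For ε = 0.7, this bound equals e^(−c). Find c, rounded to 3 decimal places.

34.719

c = 2nε²/(b − a)² = 2·1940·0.7² / 7.4² = 34.7188.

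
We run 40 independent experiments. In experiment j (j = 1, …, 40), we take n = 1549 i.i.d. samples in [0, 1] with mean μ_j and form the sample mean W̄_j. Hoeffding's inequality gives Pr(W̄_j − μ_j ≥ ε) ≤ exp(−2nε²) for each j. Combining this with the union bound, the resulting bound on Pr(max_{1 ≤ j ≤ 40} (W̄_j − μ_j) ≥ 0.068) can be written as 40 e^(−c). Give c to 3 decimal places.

14.325

Union bound over the 40 events: Pr(max_{1 ≤ j ≤ 40} (W̄_j − μ_j) ≥ 0.068) ≤ 40·exp(−2nε²) = 40 exp(−2·1549·0.068²).
So c = 2·1549·0.068² = 14.3252.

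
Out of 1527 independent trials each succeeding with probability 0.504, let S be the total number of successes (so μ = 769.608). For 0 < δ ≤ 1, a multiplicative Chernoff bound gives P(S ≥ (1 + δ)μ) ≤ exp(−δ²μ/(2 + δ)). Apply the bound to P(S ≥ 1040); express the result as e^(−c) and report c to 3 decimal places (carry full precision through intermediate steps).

Write 1040 = (1 + δ)μ, so δ = 1040/769.608 − 1 = 0.3513373…
Then the exponent is δ²μ/(2 + δ) = (1040 − μ)² / (μ·(2 + δ)) = 40.402028.

40.402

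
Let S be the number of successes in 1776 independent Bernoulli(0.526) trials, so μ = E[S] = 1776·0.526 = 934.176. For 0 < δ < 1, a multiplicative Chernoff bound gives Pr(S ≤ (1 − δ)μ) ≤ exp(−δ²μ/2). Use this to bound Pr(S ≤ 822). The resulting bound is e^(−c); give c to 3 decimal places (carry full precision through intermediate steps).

Write 822 = (1 − δ)μ, so δ = 1 − 822/934.176 = 0.1200802…
Then the exponent is δ²μ/2 = (μ − 822)²/(2μ) = 6.735056.

6.735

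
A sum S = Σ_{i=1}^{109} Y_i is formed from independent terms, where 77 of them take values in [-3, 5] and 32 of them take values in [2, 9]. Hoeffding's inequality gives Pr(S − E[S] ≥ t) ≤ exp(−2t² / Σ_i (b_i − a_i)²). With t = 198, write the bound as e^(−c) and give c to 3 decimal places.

Σ(b_i − a_i)² = 77·8² + 32·7² = 6496.
c = 2t² / 6496 = 2·198² / 6496 = 12.0702.

12.070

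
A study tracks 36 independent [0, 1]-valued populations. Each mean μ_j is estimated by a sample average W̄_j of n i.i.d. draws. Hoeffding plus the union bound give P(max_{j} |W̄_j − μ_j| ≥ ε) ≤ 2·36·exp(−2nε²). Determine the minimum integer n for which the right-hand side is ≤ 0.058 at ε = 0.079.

571

Need 2·36·exp(−2nε²) ≤ 0.058, i.e. exp(−2nε²) ≤ 0.058/72.
So 2nε² ≥ ln(72/0.058) = 7.123978.
Hence n ≥ 7.123978/(2·0.079²) = 570.740.
The smallest integer n is 571.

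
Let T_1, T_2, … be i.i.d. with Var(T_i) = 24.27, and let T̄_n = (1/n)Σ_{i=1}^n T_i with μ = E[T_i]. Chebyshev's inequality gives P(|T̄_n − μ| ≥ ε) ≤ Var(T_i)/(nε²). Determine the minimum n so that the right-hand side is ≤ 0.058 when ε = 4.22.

Require 24.27/(n·4.22²) ≤ 0.058, i.e. n ≥ 24.27/(0.058·4.22²) = 23.497.
The smallest integer n is 24.

24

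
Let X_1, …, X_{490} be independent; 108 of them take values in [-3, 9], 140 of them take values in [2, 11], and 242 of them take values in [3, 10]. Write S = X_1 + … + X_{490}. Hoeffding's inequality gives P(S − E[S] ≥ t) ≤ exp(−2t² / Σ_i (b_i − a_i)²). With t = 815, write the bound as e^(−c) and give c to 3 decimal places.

Σ(b_i − a_i)² = 108·12² + 140·9² + 242·7² = 38750.
c = 2t² / 38750 = 2·815² / 38750 = 34.2826.

34.283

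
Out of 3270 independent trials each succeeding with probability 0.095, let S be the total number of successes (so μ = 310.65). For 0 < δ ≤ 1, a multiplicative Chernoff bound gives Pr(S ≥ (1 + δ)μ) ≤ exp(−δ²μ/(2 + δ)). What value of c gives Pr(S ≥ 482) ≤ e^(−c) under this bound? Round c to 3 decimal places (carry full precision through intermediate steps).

Write 482 = (1 + δ)μ, so δ = 482/310.65 − 1 = 0.5515854…
Then the exponent is δ²μ/(2 + δ) = (482 − μ)² / (μ·(2 + δ)) = 37.041345.

37.041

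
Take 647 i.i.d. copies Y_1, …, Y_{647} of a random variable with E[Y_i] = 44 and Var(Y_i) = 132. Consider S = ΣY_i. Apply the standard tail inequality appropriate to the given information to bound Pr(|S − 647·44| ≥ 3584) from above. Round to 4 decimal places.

0.0066

With mean and variance of each term known, Chebyshev's inequality bounds the deviation of the sum (or sample mean).
Var(S) = n·Var(Y_i) = 647·132 = 85404.
Chebyshev: Pr(|S − 647·44| ≥ 3584) ≤ Var(S)/3584² = 85404/12845056 = 0.0066.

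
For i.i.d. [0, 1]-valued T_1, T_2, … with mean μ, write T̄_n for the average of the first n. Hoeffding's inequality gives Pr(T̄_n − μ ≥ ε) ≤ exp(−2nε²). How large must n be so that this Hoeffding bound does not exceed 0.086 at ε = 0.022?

2535

Require exp(−2nε²) ≤ 0.086, i.e. 2nε² ≥ ln(1/0.086) = 2.453408.
So n ≥ 2.453408 / (2·0.022²) = 2534.512.
The smallest integer n is 2535.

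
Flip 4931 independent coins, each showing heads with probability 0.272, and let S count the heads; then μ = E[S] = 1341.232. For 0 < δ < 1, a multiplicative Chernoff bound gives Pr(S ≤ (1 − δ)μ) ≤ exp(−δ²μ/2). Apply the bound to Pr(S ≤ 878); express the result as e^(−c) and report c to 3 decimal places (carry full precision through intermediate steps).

Write 878 = (1 − δ)μ, so δ = 1 − 878/1341.232 = 0.345378…
Then the exponent is δ²μ/2 = (μ − 878)²/(2μ) = 79.995066.

79.995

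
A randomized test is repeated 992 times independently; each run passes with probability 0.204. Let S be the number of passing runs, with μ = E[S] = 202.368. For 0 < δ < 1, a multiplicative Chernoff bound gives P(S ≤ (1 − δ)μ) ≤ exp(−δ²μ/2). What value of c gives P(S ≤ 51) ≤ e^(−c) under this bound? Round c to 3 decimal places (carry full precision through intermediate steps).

Write 51 = (1 − δ)μ, so δ = 1 − 51/202.368 = 0.7479839…
Then the exponent is δ²μ/2 = (μ − 51)²/(2μ) = 56.610411.

56.610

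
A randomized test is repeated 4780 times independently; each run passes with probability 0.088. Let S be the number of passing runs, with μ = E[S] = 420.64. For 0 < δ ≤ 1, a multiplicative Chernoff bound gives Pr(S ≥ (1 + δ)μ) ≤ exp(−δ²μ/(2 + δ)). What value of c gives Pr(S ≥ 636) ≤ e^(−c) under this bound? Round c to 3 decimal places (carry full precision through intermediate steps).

43.894

Write 636 = (1 + δ)μ, so δ = 636/420.64 − 1 = 0.5119817…
Then the exponent is δ²μ/(2 + δ) = (636 − μ)² / (μ·(2 + δ)) = 43.893786.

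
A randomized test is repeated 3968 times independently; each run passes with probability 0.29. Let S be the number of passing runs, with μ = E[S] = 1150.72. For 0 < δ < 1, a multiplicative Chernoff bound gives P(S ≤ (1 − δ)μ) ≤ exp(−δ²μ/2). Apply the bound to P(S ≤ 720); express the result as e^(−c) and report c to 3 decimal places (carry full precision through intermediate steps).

Write 720 = (1 − δ)μ, so δ = 1 − 720/1150.72 = 0.3743048…
Then the exponent is δ²μ/2 = (μ − 720)²/(2μ) = 80.610278.

80.610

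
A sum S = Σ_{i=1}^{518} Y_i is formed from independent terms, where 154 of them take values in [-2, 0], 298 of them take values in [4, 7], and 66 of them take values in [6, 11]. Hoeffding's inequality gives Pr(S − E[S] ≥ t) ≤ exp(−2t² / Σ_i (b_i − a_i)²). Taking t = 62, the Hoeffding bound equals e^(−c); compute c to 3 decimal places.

Σ(b_i − a_i)² = 154·2² + 298·3² + 66·5² = 4948.
c = 2t² / 4948 = 2·62² / 4948 = 1.5538.

1.554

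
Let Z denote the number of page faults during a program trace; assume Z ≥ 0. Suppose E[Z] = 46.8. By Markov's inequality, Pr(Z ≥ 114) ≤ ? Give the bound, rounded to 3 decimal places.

0.411

Markov's inequality: for a non-negative random variable, Pr(Z ≥ a) ≤ E[Z]/a.
Here E[Z] = 46.8 and a = 114, so the bound is 46.8/114 = 0.4105.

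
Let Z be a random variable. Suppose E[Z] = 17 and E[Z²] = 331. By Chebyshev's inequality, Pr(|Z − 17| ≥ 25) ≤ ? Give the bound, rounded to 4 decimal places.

Var(Z) = E[Z²] − (E[Z])² = 331 − 289 = 42.
Chebyshev's inequality: Pr(|Z − μ| ≥ t) ≤ Var(Z)/t² = 42/625 = 0.0672.

0.0672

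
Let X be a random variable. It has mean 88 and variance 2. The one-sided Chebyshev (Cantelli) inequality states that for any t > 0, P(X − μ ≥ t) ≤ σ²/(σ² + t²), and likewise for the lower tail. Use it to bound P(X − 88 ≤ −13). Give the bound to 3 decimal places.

0.012

Here σ² = 2 and t = 13, so σ² + t² = 171.
Cantelli's bound: 2/171 = 0.0117.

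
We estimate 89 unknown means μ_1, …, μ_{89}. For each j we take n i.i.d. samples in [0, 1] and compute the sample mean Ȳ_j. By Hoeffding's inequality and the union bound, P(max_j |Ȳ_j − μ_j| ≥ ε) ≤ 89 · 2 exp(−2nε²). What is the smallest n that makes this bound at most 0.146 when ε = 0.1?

Need 2·89·exp(−2nε²) ≤ 0.146, i.e. exp(−2nε²) ≤ 0.146/178.
So 2nε² ≥ ln(178/0.146) = 7.105932.
Hence n ≥ 7.105932/(2·0.1²) = 355.297.
The smallest integer n is 356.

356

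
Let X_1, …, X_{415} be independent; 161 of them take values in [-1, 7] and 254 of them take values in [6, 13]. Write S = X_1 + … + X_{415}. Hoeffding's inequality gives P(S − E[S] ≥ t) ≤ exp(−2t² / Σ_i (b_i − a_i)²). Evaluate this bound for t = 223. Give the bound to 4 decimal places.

Σ(b_i − a_i)² = 161·8² + 254·7² = 22750.
Exponent = 2·223² / 22750 = 4.37178.
Bound = exp(−4.37178) = 0.01263.

0.0126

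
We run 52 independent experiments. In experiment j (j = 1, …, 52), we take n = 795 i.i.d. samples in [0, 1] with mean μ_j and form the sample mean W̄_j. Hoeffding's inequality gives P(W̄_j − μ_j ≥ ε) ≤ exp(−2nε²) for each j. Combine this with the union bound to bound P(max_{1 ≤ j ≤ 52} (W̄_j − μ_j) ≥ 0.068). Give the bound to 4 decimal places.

Per-experiment Hoeffding bound: exp(−2·795·0.068²) = exp(−7.35216) = 0.00064121.
Union bound over 52 events: 52·0.00064121 = 0.03334.

0.0333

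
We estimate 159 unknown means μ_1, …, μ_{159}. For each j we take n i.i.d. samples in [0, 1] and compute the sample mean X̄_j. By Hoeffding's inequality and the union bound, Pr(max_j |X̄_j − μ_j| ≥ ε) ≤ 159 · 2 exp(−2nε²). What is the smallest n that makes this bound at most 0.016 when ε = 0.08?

Need 2·159·exp(−2nε²) ≤ 0.016, i.e. exp(−2nε²) ≤ 0.016/318.
So 2nε² ≥ ln(318/0.016) = 9.897218.
Hence n ≥ 9.897218/(2·0.08²) = 773.220.
The smallest integer n is 774.

774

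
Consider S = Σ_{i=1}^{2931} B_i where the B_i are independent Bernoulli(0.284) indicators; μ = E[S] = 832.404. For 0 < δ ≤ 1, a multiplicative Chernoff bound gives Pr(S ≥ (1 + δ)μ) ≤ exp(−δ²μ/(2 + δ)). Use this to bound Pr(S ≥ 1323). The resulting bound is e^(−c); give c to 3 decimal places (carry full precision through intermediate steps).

Write 1323 = (1 + δ)μ, so δ = 1323/832.404 − 1 = 0.5893725…
Then the exponent is δ²μ/(2 + δ) = (1323 − μ)² / (μ·(2 + δ)) = 111.665579.

111.666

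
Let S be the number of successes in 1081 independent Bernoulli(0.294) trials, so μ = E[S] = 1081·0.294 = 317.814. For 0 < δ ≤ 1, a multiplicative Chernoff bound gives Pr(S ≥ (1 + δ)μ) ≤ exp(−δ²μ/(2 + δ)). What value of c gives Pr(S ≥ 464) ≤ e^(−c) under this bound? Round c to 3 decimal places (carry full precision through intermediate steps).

27.334

Write 464 = (1 + δ)μ, so δ = 464/317.814 − 1 = 0.4599734…
Then the exponent is δ²μ/(2 + δ) = (464 − μ)² / (μ·(2 + δ)) = 27.334310.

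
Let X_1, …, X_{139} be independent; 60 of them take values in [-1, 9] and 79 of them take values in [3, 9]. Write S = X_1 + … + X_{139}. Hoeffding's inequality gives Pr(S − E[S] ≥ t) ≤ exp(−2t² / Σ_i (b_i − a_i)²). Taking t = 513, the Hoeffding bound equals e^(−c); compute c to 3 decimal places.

59.514

Σ(b_i − a_i)² = 60·10² + 79·6² = 8844.
c = 2t² / 8844 = 2·513² / 8844 = 59.5136.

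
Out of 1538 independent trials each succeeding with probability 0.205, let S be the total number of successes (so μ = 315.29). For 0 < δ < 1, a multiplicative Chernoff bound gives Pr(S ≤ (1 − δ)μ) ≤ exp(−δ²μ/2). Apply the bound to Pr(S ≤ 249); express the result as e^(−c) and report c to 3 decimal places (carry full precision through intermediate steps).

6.969

Write 249 = (1 − δ)μ, so δ = 1 − 249/315.29 = 0.2102509…
Then the exponent is δ²μ/2 = (μ − 249)²/(2μ) = 6.968765.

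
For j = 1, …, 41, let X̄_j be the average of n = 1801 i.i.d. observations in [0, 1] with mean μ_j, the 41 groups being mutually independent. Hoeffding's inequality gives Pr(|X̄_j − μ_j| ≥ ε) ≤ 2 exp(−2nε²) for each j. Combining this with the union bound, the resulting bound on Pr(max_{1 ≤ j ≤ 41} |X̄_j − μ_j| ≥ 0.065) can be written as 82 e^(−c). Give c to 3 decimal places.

Union bound over the 41 events: Pr(max_{1 ≤ j ≤ 41} |X̄_j − μ_j| ≥ 0.065) ≤ 41·2·exp(−2nε²) = 82 exp(−2·1801·0.065²).
So c = 2·1801·0.065² = 15.2185.

15.218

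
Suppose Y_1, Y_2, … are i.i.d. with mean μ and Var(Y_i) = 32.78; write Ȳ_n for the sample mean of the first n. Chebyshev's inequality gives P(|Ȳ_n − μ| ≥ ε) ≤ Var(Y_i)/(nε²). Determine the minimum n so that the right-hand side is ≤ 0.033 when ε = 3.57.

Require 32.78/(n·3.57²) ≤ 0.033, i.e. n ≥ 32.78/(0.033·3.57²) = 77.940.
The smallest integer n is 78.

78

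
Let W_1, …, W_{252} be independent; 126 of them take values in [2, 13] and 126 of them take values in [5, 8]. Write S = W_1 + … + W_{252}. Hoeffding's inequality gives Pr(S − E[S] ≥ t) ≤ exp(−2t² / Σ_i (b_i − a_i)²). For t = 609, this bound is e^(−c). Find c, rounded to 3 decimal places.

45.285

Σ(b_i − a_i)² = 126·11² + 126·3² = 16380.
c = 2t² / 16380 = 2·609² / 16380 = 45.2846.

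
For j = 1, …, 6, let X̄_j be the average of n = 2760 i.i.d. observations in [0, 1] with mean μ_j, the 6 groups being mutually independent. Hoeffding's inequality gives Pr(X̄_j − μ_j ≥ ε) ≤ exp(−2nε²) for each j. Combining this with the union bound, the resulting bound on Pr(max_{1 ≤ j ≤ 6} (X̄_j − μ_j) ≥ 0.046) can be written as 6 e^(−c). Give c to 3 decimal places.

11.680

Union bound over the 6 events: Pr(max_{1 ≤ j ≤ 6} (X̄_j − μ_j) ≥ 0.046) ≤ 6·exp(−2nε²) = 6 exp(−2·2760·0.046²).
So c = 2·2760·0.046² = 11.6803.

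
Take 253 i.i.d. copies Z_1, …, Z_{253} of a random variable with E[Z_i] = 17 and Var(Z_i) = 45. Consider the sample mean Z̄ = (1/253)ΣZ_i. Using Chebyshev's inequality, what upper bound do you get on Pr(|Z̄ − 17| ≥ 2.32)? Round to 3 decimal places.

Var(Z̄) = Var(Z_i)/n = 45/253 = 0.17787.
Chebyshev: Pr(|Z̄ − 17| ≥ 2.32) ≤ Var(Z̄)/(2.32)² = 45/(253·2.32²) = 0.0330.

0.033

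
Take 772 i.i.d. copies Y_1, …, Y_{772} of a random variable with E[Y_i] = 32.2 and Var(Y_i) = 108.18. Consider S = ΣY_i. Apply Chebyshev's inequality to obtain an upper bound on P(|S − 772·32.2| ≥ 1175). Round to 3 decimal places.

Var(S) = n·Var(Y_i) = 772·108.18 = 83514.96.
Chebyshev: P(|S − 772·32.2| ≥ 1175) ≤ Var(S)/1175² = 83514.96/1380625 = 0.0605.

0.060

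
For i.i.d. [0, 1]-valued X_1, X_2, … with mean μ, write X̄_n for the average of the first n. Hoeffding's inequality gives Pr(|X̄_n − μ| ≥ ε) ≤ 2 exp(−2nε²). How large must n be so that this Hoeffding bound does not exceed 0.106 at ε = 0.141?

Require 2·exp(−2nε²) ≤ 0.106, i.e. 2nε² ≥ ln(2/0.106) = 2.937463.
So n ≥ 2.937463 / (2·0.141²) = 73.876.
The smallest integer n is 74.

74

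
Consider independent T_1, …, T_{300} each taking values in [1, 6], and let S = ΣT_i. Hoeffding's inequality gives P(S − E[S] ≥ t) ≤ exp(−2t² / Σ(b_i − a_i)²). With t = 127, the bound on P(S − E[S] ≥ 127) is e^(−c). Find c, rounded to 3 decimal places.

4.301

Σ(b_i − a_i)² = 300·(5)² = 7500.
c = 2t²/7500 = 2·127²/7500 = 4.3011.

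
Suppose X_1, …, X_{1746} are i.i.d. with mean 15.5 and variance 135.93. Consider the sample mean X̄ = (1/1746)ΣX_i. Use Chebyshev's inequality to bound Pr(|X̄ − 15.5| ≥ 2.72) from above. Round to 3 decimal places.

0.011

Var(X̄) = Var(X_i)/n = 135.93/1746 = 0.077852.
Chebyshev: Pr(|X̄ − 15.5| ≥ 2.72) ≤ Var(X̄)/(2.72)² = 135.93/(1746·2.72²) = 0.0105.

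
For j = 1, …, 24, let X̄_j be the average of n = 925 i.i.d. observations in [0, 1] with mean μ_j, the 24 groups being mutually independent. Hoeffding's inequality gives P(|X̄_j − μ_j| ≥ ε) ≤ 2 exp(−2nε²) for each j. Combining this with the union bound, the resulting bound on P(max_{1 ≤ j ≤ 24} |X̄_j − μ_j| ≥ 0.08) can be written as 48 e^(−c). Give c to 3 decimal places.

11.840

Union bound over the 24 events: P(max_{1 ≤ j ≤ 24} |X̄_j − μ_j| ≥ 0.08) ≤ 24·2·exp(−2nε²) = 48 exp(−2·925·0.08²).
So c = 2·925·0.08² = 11.8400.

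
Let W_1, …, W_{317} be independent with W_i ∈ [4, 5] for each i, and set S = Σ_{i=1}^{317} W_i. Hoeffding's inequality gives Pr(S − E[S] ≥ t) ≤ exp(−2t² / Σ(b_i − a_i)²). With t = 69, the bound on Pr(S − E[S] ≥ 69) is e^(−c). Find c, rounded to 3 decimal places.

30.038

Σ(b_i − a_i)² = 317·(1)² = 317.
c = 2t²/317 = 2·69²/317 = 30.0379.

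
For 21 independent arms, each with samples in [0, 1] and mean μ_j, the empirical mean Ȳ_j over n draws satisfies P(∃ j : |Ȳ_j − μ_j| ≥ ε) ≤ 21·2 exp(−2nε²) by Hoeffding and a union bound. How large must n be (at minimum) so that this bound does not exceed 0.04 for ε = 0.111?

283

Need 2·21·exp(−2nε²) ≤ 0.04, i.e. exp(−2nε²) ≤ 0.04/42.
So 2nε² ≥ ln(42/0.04) = 6.956545.
Hence n ≥ 6.956545/(2·0.111²) = 282.304.
The smallest integer n is 283.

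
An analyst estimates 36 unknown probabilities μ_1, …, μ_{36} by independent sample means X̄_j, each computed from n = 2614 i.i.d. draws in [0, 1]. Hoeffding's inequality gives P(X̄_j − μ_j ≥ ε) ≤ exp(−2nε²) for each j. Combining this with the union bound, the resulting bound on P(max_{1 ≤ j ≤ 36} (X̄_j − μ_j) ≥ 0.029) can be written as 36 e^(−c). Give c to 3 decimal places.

Union bound over the 36 events: P(max_{1 ≤ j ≤ 36} (X̄_j − μ_j) ≥ 0.029) ≤ 36·exp(−2nε²) = 36 exp(−2·2614·0.029²).
So c = 2·2614·0.029² = 4.3967.

4.397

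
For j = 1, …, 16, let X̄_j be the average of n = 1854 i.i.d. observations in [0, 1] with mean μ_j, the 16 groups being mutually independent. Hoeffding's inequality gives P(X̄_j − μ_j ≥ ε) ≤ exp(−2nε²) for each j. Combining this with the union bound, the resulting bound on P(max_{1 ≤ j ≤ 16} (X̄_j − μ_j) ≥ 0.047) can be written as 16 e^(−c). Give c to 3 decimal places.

8.191

Union bound over the 16 events: P(max_{1 ≤ j ≤ 16} (X̄_j − μ_j) ≥ 0.047) ≤ 16·exp(−2nε²) = 16 exp(−2·1854·0.047²).
So c = 2·1854·0.047² = 8.1910.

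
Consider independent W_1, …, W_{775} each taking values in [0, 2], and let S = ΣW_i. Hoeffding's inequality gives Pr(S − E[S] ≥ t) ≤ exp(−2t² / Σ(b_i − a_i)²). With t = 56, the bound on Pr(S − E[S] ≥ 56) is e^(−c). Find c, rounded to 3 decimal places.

2.023

Σ(b_i − a_i)² = 775·(2)² = 3100.
c = 2t²/3100 = 2·56²/3100 = 2.0232.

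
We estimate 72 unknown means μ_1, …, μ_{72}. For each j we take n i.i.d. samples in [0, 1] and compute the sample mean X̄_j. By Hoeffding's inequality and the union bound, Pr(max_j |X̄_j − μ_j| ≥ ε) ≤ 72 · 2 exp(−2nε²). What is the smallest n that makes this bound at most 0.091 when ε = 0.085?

510

Need 2·72·exp(−2nε²) ≤ 0.091, i.e. exp(−2nε²) ≤ 0.091/144.
So 2nε² ≥ ln(144/0.091) = 7.366709.
Hence n ≥ 7.366709/(2·0.085²) = 509.807.
The smallest integer n is 510.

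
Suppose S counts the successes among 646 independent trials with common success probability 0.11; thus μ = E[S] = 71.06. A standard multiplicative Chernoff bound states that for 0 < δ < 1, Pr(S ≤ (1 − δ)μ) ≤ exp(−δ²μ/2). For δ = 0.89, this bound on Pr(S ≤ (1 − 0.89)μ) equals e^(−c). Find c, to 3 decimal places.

28.143

c = δ²μ/2 = 0.89²·71.06/2 = 28.1433.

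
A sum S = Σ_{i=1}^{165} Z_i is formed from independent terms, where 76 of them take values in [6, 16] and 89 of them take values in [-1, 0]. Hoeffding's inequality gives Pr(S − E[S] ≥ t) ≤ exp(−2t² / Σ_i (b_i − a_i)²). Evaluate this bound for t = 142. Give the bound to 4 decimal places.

Σ(b_i − a_i)² = 76·10² + 89·1² = 7689.
Exponent = 2·142² / 7689 = 5.24490.
Bound = exp(−5.24490) = 0.00527.

0.0053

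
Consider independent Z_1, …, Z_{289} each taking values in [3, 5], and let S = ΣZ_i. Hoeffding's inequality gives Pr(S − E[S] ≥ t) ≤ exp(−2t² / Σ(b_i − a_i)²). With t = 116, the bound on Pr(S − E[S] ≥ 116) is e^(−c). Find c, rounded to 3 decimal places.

Σ(b_i − a_i)² = 289·(2)² = 1156.
c = 2t²/1156 = 2·116²/1156 = 23.2803.

23.280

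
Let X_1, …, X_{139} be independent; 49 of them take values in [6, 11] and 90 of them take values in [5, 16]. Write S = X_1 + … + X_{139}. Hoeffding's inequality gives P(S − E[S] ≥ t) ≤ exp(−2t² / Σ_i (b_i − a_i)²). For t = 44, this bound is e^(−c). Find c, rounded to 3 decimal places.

Σ(b_i − a_i)² = 49·5² + 90·11² = 12115.
c = 2t² / 12115 = 2·44² / 12115 = 0.3196.

0.320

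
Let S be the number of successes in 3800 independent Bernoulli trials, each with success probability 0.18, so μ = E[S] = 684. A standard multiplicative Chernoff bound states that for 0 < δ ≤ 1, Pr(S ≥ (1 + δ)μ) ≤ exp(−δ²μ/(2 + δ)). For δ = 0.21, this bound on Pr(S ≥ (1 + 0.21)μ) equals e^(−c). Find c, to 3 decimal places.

13.649

c = δ²μ/(2 + δ) = 0.21²·684/(2 + 0.21) = 13.6490.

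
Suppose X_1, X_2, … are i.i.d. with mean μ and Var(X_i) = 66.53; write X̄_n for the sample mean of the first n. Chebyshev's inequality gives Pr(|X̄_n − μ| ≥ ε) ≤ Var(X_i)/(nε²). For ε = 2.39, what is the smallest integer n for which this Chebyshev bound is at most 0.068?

172

Require 66.53/(n·2.39²) ≤ 0.068, i.e. n ≥ 66.53/(0.068·2.39²) = 171.282.
The smallest integer n is 172.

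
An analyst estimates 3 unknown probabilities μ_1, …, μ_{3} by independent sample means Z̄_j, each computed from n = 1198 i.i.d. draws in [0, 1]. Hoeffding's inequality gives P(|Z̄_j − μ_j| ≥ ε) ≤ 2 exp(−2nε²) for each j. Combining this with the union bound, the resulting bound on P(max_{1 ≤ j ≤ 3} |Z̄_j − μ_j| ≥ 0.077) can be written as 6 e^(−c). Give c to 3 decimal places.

Union bound over the 3 events: P(max_{1 ≤ j ≤ 3} |Z̄_j − μ_j| ≥ 0.077) ≤ 3·2·exp(−2nε²) = 6 exp(−2·1198·0.077²).
So c = 2·1198·0.077² = 14.2059.

14.206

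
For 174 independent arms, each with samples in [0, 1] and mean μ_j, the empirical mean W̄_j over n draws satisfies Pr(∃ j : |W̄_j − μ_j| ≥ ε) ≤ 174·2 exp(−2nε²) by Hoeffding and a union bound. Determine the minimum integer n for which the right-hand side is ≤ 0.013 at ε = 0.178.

161

Need 2·174·exp(−2nε²) ≤ 0.013, i.e. exp(−2nε²) ≤ 0.013/348.
So 2nε² ≥ ln(348/0.013) = 10.195008.
Hence n ≥ 10.195008/(2·0.178²) = 160.886.
The smallest integer n is 161.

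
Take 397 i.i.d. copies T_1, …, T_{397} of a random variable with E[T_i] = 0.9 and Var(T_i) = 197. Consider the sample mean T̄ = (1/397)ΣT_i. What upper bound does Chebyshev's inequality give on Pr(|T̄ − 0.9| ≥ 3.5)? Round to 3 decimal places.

Var(T̄) = Var(T_i)/n = 197/397 = 0.49622.
Chebyshev: Pr(|T̄ − 0.9| ≥ 3.5) ≤ Var(T̄)/(3.5)² = 197/(397·3.5²) = 0.0405.

0.041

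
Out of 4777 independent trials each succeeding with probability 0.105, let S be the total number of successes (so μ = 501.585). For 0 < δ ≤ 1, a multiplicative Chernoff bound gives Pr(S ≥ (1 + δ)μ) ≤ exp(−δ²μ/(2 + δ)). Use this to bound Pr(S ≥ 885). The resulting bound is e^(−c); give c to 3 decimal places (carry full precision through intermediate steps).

Write 885 = (1 + δ)μ, so δ = 885/501.585 − 1 = 0.7644068…
Then the exponent is δ²μ/(2 + δ) = (885 − μ)² / (μ·(2 + δ)) = 106.020952.

106.021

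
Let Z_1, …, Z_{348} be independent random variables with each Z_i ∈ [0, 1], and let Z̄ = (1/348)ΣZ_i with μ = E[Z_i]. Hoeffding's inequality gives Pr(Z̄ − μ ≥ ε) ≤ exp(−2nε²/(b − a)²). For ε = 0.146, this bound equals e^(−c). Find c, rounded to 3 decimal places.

14.836

c = 2nε²/(b − a)² = 2·348·0.146² / 1² = 14.8359.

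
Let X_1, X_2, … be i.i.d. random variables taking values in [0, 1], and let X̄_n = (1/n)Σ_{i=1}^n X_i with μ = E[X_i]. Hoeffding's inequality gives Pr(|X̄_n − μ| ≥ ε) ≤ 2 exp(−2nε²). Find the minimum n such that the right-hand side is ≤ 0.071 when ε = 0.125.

107

Require 2·exp(−2nε²) ≤ 0.071, i.e. 2nε² ≥ ln(2/0.071) = 3.338223.
So n ≥ 3.338223 / (2·0.125²) = 106.823.
The smallest integer n is 107.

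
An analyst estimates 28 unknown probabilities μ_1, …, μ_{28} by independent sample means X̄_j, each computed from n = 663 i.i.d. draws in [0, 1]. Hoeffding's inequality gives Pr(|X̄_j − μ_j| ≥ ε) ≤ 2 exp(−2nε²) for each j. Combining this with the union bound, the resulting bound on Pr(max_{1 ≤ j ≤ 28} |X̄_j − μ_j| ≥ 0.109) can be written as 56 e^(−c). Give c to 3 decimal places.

15.754

Union bound over the 28 events: Pr(max_{1 ≤ j ≤ 28} |X̄_j − μ_j| ≥ 0.109) ≤ 28·2·exp(−2nε²) = 56 exp(−2·663·0.109²).
So c = 2·663·0.109² = 15.7542.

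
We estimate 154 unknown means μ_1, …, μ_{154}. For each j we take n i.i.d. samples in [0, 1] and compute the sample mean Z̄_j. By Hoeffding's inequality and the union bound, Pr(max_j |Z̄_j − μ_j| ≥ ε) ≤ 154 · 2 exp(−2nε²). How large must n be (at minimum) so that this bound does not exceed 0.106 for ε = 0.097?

424

Need 2·154·exp(−2nε²) ≤ 0.106, i.e. exp(−2nε²) ≤ 0.106/308.
So 2nε² ≥ ln(308/0.106) = 7.974416.
Hence n ≥ 7.974416/(2·0.097²) = 423.765.
The smallest integer n is 424.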